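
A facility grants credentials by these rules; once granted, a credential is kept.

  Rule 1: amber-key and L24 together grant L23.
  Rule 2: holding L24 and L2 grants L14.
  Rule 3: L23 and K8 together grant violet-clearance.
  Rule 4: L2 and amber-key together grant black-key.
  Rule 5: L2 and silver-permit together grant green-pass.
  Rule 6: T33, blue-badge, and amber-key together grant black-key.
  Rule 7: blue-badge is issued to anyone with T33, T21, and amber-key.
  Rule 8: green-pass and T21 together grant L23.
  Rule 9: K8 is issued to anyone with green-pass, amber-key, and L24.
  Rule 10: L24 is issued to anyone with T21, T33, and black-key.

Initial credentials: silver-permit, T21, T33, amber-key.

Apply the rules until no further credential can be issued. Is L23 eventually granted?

Yes

Holding T33, T21, and amber-key grants blue-badge (Rule 7).
Holding T33, blue-badge, and amber-key grants black-key (Rule 6).
Holding T21, T33, and black-key grants L24 (Rule 10).
Holding amber-key and L24 grants L23 (Rule 1).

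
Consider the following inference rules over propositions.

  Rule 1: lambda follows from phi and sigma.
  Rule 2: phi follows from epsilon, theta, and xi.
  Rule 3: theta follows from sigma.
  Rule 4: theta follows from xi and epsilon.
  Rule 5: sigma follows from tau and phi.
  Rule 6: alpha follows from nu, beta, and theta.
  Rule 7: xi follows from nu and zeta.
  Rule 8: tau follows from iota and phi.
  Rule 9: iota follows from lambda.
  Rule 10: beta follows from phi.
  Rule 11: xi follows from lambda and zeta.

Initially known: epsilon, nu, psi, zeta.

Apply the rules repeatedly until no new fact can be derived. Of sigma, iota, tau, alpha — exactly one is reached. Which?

alpha

From nu and zeta, Rule 7 gives xi.
From xi and epsilon, Rule 4 gives theta.
From epsilon, theta, and xi, Rule 2 gives phi.
From phi, Rule 10 gives beta.
From nu, beta, and theta, Rule 6 gives alpha.
sigma would need tau and phi (Rule 5), but tau is never established. tau would need iota and phi (Rule 8), but iota is never established. iota would need lambda (Rule 9), but lambda is never established.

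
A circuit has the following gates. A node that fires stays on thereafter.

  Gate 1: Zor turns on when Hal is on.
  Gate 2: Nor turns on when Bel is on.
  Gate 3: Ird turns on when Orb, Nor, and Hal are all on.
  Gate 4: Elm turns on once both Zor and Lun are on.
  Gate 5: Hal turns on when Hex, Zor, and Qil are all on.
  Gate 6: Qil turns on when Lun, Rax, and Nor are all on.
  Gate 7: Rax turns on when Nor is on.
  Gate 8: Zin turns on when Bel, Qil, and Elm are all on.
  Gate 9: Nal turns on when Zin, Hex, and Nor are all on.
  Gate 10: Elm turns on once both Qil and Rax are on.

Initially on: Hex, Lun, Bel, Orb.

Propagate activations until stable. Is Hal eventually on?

Hal would need Hex, Zor, and Qil (Gate 5), but Zor never turns on.

No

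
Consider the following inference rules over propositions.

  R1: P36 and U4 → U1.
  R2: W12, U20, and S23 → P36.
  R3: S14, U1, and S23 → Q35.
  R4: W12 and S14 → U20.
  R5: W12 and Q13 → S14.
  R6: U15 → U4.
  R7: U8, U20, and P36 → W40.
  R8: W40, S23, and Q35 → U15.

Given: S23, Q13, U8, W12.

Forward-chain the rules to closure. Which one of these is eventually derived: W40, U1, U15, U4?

W12 and Q13 hold, so S14 follows (R5).
W12 and S14 hold, so U20 follows (R4).
W12, U20, and S23 hold, so P36 follows (R2).
U8, U20, and P36 hold, so W40 follows (R7).
U1 would need P36 and U4 (R1), but U4 is never established. U15 would need W40, S23, and Q35 (R8), but Q35 is never established. U4 would need U15 (R6), but U15 is never established.

W40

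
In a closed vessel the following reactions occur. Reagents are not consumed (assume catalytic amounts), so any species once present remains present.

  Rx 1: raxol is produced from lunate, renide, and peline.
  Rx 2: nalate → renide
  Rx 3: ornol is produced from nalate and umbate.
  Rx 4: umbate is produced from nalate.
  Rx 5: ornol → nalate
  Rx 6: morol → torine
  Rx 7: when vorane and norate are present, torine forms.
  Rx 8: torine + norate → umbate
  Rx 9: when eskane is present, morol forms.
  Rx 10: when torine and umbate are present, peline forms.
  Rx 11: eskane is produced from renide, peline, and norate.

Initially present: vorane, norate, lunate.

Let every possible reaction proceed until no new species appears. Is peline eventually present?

vorane and norate present → torine forms (Rx 7).
torine and norate present → umbate forms (Rx 8).
torine and umbate present → peline forms (Rx 10).

Yes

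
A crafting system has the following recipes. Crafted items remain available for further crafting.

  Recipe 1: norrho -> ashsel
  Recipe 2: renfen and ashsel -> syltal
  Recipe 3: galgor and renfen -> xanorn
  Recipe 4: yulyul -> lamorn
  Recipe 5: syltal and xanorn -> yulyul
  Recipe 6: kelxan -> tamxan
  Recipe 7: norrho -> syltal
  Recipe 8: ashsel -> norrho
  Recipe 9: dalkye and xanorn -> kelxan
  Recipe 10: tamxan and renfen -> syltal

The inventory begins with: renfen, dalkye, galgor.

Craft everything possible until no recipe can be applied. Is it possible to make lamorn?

galgor and renfen -> xanorn (Recipe 3).
Using Recipe 9, dalkye and xanorn make kelxan.
Using Recipe 6, kelxan makes tamxan.
tamxan and renfen -> syltal (Recipe 10).
syltal and xanorn -> yulyul (Recipe 5).
yulyul -> lamorn (Recipe 4).

Yes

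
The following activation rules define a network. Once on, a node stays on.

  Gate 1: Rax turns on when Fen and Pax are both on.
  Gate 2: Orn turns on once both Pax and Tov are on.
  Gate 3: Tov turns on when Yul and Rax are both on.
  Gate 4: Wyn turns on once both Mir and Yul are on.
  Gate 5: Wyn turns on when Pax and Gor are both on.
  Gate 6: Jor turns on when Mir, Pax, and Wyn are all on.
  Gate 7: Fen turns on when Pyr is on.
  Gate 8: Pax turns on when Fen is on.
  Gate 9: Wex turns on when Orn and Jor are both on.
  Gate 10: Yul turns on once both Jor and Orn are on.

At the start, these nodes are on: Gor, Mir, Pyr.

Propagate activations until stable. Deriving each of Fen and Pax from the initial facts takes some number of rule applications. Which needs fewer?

Fen: Pyr is on, so Fen turns on (Gate 7). [1 rule application]
Pax: Gate 7: Pyr on → Fen on. Fen is on, so Pax turns on (Gate 8). [2 rule applications]
Fen needs fewer.

Fen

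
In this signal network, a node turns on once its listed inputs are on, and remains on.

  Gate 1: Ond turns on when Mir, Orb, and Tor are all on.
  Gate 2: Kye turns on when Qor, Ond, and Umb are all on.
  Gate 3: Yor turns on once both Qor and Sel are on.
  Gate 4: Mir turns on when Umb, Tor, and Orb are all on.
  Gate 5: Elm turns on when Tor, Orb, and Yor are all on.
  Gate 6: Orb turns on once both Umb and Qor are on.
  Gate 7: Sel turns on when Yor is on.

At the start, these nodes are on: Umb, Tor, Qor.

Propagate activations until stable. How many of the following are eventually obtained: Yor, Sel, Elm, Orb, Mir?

2

Gate 6: Umb and Qor on → Orb on.
Gate 4: Umb, Tor, and Orb on → Mir on.
Yor would need Qor and Sel (Gate 3), but Sel never turns on.
Sel would need Yor (Gate 7), but Yor never turns on.
Elm would need Tor, Orb, and Yor (Gate 5), but Yor never turns on.
Orb: reached.
Mir: reached.
Reached: Orb and Mir — 2 of the 5.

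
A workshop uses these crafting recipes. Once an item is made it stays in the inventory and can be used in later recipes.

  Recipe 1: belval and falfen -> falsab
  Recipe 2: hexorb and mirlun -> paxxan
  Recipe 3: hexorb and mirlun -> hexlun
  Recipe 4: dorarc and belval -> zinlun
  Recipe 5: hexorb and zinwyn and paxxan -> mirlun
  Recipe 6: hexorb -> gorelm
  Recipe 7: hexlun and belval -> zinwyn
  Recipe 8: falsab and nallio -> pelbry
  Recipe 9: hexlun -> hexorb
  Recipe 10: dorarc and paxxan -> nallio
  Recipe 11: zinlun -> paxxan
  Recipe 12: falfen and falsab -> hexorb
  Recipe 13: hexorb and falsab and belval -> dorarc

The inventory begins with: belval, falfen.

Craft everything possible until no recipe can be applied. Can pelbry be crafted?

Using Recipe 1, belval and falfen make falsab.
falfen and falsab -> hexorb (Recipe 12).
Using Recipe 13, hexorb, falsab, and belval make dorarc.
dorarc and belval -> zinlun (Recipe 4).
zinlun -> paxxan (Recipe 11).
Using Recipe 10, dorarc and paxxan make nallio.
falsab and nallio -> pelbry (Recipe 8).

Yes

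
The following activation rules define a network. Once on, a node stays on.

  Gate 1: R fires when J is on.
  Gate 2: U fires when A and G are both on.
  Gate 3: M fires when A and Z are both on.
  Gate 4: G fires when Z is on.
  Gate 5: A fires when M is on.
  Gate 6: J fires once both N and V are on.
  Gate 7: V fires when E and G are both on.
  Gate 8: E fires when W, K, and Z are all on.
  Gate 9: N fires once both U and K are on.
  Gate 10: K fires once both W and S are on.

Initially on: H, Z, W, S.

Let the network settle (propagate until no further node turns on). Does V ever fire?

Gate 4: Z on → G on.
Gate 10: W and S on → K on.
W, K, and Z are on, so E fires (Gate 8).
E and G are on, so V fires (Gate 7).

Yes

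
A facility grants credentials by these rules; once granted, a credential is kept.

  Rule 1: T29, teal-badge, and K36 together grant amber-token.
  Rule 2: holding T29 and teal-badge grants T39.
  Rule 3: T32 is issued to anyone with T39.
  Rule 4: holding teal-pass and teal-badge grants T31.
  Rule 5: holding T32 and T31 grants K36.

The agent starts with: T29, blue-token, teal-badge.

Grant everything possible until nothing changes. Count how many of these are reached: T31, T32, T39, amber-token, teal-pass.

Holding T29 and teal-badge grants T39 (Rule 2).
Holding T39 grants T32 (Rule 3).
T31 would need teal-pass and teal-badge (Rule 4), but teal-pass is never granted.
T32: reached.
T39: reached.
amber-token would need T29, teal-badge, and K36 (Rule 1), but K36 is never granted.
No rule produces teal-pass, and it is not given.
Reached: T32 and T39 — 2 of the 5.

2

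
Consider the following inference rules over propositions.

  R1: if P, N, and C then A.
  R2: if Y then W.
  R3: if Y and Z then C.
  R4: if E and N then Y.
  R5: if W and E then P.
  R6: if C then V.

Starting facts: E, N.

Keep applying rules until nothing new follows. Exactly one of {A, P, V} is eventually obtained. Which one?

P

E and N hold, so Y follows (R4).
Y holds, so W follows (R2).
From W and E, R5 gives P.
V would need C (R6), but C is never established. A would need P, N, and C (R1), but C is never established.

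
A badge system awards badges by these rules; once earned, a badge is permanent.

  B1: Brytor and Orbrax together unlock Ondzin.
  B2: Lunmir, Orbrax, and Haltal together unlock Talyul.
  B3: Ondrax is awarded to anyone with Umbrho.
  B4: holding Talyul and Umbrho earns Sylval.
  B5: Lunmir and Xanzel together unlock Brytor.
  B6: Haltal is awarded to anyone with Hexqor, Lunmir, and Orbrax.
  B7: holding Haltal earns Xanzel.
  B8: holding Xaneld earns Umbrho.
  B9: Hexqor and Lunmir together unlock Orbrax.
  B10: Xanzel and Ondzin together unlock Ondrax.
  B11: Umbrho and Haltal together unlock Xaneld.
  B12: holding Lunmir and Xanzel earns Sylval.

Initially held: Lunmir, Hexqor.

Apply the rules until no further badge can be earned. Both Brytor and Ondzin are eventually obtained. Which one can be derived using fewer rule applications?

Brytor: With Hexqor and Lunmir, Orbrax is earned (B9). With Hexqor, Lunmir, and Orbrax, Haltal is earned (B6). With Haltal, Xanzel is earned (B7). With Lunmir and Xanzel, Brytor is earned (B5). [4 rule applications]
Ondzin: With Hexqor and Lunmir, Orbrax is earned (B9). With Hexqor, Lunmir, and Orbrax, Haltal is earned (B6). With Haltal, Xanzel is earned (B7). With Lunmir and Xanzel, Brytor is earned (B5). With Brytor and Orbrax, Ondzin is earned (B1). [5 rule applications]
Brytor needs fewer.

Brytor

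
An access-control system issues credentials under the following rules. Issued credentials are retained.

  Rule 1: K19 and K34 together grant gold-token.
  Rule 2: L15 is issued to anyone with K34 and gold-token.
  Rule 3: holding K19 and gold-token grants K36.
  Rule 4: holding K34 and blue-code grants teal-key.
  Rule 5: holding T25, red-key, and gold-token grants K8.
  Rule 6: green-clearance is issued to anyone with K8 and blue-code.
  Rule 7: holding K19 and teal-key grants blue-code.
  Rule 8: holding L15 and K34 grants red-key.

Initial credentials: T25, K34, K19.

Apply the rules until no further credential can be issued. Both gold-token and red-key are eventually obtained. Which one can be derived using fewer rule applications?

gold-token: Holding K19 and K34 grants gold-token (Rule 1). [1 rule application]
red-key: Holding K19 and K34 grants gold-token (Rule 1). Holding K34 and gold-token grants L15 (Rule 2). Holding L15 and K34 grants red-key (Rule 8). [3 rule applications]
gold-token needs fewer.

gold-token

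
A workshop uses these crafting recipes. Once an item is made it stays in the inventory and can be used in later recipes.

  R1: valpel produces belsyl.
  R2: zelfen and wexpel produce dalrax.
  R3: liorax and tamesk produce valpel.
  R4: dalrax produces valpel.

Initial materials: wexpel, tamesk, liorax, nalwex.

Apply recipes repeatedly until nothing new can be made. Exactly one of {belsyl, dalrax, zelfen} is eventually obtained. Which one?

liorax and tamesk → valpel (R3).
Using R1, valpel makes belsyl.
dalrax would need zelfen and wexpel (R2), but zelfen is never obtained. No rule produces zelfen, and it is not given.

belsyl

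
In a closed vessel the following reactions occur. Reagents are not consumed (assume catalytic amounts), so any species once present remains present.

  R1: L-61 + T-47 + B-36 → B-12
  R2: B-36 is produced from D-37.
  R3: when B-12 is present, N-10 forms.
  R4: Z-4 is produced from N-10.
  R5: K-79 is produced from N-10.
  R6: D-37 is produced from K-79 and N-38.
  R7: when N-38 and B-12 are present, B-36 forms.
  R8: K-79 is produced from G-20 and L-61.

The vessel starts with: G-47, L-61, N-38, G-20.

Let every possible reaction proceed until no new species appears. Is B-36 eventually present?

G-20 and L-61 present → K-79 forms (R8).
K-79 and N-38 present → D-37 forms (R6).
D-37 present → B-36 forms (R2).

Yes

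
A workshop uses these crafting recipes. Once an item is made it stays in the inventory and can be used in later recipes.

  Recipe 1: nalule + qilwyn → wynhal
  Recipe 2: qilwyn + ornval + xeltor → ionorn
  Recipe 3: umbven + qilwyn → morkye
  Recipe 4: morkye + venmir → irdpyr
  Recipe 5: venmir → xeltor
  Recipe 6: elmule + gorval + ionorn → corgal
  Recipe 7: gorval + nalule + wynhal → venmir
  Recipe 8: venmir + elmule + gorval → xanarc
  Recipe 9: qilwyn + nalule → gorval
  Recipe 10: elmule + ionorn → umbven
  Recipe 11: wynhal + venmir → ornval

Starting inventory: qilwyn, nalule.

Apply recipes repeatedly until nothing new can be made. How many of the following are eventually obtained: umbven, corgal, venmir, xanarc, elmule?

1

Using Recipe 1, nalule and qilwyn make wynhal.
Using Recipe 9, qilwyn and nalule make gorval.
Using Recipe 7, gorval, nalule, and wynhal make venmir.
umbven would need elmule and ionorn (Recipe 10), but elmule is never obtained.
corgal would need elmule, gorval, and ionorn (Recipe 6), but elmule is never obtained.
venmir: reached.
xanarc would need venmir, elmule, and gorval (Recipe 8), but elmule is never obtained.
No rule produces elmule, and it is not given.
Reached: venmir — 1 of the 5.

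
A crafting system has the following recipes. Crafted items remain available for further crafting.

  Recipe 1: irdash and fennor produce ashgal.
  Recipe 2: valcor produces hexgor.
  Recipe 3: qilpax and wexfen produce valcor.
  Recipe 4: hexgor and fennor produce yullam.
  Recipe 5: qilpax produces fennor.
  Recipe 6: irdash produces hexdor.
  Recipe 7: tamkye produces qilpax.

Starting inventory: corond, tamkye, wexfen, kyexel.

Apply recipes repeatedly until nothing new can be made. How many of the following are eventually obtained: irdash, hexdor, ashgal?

0

No rule produces irdash, and it is not given.
hexdor would need irdash (Recipe 6), but irdash is never obtained.
ashgal would need irdash and fennor (Recipe 1), but irdash is never obtained.
None of the 3 are reached.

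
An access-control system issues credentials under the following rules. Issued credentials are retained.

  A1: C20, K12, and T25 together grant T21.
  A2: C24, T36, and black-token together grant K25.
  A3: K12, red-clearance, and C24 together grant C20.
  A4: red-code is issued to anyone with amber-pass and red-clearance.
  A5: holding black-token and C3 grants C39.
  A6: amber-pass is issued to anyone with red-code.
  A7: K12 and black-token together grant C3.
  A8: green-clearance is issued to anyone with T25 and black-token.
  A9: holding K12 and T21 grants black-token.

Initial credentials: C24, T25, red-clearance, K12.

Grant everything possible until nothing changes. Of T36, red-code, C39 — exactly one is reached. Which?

C39

Holding K12, red-clearance, and C24 grants C20 (A3).
Holding C20, K12, and T25 grants T21 (A1).
Holding K12 and T21 grants black-token (A9).
Holding K12 and black-token grants C3 (A7).
Holding black-token and C3 grants C39 (A5).
No rule produces T36, and it is not given. red-code would need amber-pass and red-clearance (A4), but amber-pass is never granted.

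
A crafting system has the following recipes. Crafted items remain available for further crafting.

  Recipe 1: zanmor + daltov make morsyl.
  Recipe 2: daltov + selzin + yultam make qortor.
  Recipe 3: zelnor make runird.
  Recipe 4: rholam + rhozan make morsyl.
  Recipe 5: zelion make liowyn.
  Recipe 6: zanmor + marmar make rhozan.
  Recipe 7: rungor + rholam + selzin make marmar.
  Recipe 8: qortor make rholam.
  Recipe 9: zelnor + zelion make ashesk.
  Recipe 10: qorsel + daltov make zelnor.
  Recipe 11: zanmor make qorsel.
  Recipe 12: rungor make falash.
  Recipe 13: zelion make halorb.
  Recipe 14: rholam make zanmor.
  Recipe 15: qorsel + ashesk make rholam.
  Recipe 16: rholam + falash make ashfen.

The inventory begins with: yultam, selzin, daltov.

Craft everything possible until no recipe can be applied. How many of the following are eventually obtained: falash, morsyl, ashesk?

Using Recipe 2, daltov, selzin, and yultam make qortor.
qortor → rholam (Recipe 8).
Using Recipe 14, rholam makes zanmor.
Using Recipe 1, zanmor and daltov make morsyl.
falash would need rungor (Recipe 12), but rungor is never obtained.
morsyl: reached.
ashesk would need zelnor and zelion (Recipe 9), but zelion is never obtained.
Reached: morsyl — 1 of the 3.

1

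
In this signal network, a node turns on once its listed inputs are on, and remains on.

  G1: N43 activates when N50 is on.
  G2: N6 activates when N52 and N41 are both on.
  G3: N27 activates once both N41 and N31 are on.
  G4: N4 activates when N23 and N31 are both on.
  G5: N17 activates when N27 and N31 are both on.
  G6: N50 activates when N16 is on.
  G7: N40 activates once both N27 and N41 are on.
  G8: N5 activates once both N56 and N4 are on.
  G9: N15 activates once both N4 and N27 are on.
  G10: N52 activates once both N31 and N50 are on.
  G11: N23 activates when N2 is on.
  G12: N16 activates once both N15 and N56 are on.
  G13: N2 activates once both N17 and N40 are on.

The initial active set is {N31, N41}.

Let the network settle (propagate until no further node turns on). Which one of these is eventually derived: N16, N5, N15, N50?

N15

G3: N41 and N31 on → N27 on.
N27 and N31 are on, so N17 activates (G5).
G7: N27 and N41 on → N40 on.
N17 and N40 are on, so N2 activates (G13).
G11: N2 on → N23 on.
G4: N23 and N31 on → N4 on.
N4 and N27 are on, so N15 activates (G9).
N50 would need N16 (G6), but N16 never turns on. N5 would need N56 and N4 (G8), but N56 never turns on. N16 would need N15 and N56 (G12), but N56 never turns on.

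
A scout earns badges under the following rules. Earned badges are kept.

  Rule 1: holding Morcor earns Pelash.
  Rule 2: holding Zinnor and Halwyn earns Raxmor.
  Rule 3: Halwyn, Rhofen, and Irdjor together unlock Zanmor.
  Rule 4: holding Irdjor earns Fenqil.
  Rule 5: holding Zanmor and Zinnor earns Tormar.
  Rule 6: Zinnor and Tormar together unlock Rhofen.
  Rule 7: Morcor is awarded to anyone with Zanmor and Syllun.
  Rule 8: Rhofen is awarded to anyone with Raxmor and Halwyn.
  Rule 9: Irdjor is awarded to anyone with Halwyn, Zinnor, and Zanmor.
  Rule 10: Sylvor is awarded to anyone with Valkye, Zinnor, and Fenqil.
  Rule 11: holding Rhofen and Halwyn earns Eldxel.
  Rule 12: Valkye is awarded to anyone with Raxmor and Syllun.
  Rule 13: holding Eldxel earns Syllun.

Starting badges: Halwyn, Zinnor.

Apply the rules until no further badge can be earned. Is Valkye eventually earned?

Yes

With Zinnor and Halwyn, Raxmor is earned (Rule 2).
With Raxmor and Halwyn, Rhofen is earned (Rule 8).
With Rhofen and Halwyn, Eldxel is earned (Rule 11).
With Eldxel, Syllun is earned (Rule 13).
With Raxmor and Syllun, Valkye is earned (Rule 12).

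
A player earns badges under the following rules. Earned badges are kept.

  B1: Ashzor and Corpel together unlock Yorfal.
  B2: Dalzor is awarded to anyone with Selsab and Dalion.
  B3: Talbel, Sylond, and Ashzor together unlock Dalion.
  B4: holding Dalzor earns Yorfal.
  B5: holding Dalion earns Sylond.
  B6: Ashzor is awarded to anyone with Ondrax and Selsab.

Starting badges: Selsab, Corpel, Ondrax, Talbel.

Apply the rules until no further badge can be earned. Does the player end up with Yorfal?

Yes

With Ondrax and Selsab, Ashzor is earned (B6).
With Ashzor and Corpel, Yorfal is earned (B1).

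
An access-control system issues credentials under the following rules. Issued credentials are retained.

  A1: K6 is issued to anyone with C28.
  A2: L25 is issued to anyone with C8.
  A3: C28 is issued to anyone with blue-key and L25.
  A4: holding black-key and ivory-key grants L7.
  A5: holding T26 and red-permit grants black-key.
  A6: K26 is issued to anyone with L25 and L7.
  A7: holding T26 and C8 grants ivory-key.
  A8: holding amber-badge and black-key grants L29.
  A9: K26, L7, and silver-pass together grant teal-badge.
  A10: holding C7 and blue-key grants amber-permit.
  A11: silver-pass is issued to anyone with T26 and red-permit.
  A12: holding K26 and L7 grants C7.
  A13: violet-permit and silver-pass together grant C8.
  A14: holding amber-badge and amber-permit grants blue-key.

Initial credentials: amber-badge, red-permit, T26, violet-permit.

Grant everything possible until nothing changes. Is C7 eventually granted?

Yes

Holding T26 and red-permit grants silver-pass (A11).
Holding T26 and red-permit grants black-key (A5).
Holding violet-permit and silver-pass grants C8 (A13).
Holding C8 grants L25 (A2).
Holding T26 and C8 grants ivory-key (A7).
Holding black-key and ivory-key grants L7 (A4).
Holding L25 and L7 grants K26 (A6).
Holding K26 and L7 grants C7 (A12).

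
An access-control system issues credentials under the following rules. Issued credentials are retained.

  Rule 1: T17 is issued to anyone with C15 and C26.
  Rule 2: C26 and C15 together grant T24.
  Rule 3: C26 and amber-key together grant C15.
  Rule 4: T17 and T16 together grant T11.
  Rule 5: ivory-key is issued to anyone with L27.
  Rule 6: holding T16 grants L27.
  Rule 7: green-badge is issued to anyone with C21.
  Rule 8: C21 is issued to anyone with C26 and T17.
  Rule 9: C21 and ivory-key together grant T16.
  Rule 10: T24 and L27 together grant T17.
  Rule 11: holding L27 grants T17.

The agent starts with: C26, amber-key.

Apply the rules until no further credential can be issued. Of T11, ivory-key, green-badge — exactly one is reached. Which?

green-badge

Holding C26 and amber-key grants C15 (Rule 3).
Holding C15 and C26 grants T17 (Rule 1).
Holding C26 and T17 grants C21 (Rule 8).
Holding C21 grants green-badge (Rule 7).
ivory-key would need L27 (Rule 5), but L27 is never granted. T11 would need T17 and T16 (Rule 4), but T16 is never granted.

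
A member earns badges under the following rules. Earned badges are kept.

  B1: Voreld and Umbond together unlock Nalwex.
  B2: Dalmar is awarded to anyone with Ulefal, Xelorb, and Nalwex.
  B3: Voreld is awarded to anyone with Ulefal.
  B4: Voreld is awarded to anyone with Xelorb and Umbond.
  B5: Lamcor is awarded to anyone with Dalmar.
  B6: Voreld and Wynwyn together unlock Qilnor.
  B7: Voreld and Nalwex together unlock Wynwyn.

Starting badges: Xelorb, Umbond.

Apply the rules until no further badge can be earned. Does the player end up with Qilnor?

With Xelorb and Umbond, Voreld is earned (B4).
With Voreld and Umbond, Nalwex is earned (B1).
With Voreld and Nalwex, Wynwyn is earned (B7).
With Voreld and Wynwyn, Qilnor is earned (B6).

Yes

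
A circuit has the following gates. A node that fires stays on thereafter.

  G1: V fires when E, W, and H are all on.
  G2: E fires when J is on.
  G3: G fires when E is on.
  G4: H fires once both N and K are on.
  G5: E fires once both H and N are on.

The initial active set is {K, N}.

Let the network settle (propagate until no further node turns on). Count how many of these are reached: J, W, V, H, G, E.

3

G4: N and K on → H on.
G5: H and N on → E on.
G3: E on → G on.
No rule produces J, and it is not given.
No rule produces W, and it is not given.
V would need E, W, and H (G1), but W never turns on.
H: reached.
G: reached.
E: reached.
Reached: H, G, and E — 3 of the 6.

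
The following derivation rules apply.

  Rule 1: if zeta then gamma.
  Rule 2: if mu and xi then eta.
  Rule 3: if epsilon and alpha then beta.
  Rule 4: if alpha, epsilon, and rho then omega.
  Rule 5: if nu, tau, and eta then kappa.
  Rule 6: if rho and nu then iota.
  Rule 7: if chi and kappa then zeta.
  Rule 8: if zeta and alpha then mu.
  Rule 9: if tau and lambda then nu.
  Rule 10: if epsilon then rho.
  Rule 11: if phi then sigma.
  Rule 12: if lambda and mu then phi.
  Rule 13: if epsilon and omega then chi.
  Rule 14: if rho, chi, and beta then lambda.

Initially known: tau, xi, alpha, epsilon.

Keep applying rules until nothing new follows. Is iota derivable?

Yes

epsilon and alpha hold, so beta follows (Rule 3).
epsilon holds, so rho follows (Rule 10).
From alpha, epsilon, and rho, Rule 4 gives omega.
epsilon and omega hold, so chi follows (Rule 13).
rho, chi, and beta hold, so lambda follows (Rule 14).
tau and lambda hold, so nu follows (Rule 9).
rho and nu hold, so iota follows (Rule 6).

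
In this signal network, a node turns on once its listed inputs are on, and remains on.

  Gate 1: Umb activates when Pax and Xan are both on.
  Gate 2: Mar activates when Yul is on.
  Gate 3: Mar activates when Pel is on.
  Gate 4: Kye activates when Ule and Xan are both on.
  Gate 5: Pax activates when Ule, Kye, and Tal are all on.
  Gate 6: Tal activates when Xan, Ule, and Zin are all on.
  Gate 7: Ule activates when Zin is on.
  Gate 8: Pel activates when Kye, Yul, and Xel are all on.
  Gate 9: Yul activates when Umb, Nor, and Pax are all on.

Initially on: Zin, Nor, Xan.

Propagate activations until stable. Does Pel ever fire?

Pel would need Kye, Yul, and Xel (Gate 8), but Xel never turns on.

No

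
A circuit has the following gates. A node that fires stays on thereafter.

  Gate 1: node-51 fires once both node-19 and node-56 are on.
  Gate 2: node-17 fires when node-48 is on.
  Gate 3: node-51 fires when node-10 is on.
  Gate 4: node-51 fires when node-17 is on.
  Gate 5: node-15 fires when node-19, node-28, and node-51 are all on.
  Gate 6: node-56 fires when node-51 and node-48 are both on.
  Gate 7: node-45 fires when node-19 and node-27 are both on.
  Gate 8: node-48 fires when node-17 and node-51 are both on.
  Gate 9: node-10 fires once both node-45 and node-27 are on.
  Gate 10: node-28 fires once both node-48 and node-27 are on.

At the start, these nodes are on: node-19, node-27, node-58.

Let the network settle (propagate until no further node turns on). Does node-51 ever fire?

Yes

Gate 7: node-19 and node-27 on → node-45 on.
node-45 and node-27 are on, so node-10 fires (Gate 9).
node-10 is on, so node-51 fires (Gate 3).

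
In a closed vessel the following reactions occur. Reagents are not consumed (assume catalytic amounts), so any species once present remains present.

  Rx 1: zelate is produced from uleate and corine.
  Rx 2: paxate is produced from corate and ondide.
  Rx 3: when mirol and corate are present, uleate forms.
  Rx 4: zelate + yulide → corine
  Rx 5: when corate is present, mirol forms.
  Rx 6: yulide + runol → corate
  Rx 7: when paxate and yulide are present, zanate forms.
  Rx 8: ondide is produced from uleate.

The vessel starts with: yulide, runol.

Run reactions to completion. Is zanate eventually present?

yulide and runol present → corate forms (Rx 6).
corate present → mirol forms (Rx 5).
mirol and corate present → uleate forms (Rx 3).
uleate present → ondide forms (Rx 8).
corate and ondide present → paxate forms (Rx 2).
paxate and yulide present → zanate forms (Rx 7).

Yes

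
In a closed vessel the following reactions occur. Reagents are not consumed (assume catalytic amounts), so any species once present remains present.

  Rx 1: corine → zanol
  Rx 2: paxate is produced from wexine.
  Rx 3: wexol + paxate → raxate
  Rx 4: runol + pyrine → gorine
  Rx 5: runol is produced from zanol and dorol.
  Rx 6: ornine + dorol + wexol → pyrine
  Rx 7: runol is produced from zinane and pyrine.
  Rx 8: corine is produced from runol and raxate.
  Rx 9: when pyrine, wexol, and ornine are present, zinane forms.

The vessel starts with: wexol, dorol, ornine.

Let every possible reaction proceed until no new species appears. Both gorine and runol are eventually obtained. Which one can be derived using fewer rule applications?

runol: ornine, dorol, and wexol present → pyrine forms (Rx 6). pyrine, wexol, and ornine present → zinane forms (Rx 9). zinane and pyrine present → runol forms (Rx 7). [3 rule applications]
gorine: ornine, dorol, and wexol present → pyrine forms (Rx 6). pyrine, wexol, and ornine present → zinane forms (Rx 9). zinane and pyrine present → runol forms (Rx 7). runol and pyrine present → gorine forms (Rx 4). [4 rule applications]
runol needs fewer.

runol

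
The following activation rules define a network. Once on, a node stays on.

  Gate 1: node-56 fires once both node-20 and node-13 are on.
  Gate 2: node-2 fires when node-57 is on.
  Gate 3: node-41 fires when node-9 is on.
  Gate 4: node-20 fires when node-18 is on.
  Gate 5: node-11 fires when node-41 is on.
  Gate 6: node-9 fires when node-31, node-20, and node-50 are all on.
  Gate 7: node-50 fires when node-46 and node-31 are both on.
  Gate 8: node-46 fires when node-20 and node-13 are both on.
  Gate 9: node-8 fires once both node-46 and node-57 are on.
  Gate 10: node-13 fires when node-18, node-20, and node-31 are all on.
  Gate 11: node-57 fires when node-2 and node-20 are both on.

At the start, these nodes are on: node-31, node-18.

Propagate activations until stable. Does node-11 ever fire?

Yes

node-18 is on, so node-20 fires (Gate 4).
node-18, node-20, and node-31 are on, so node-13 fires (Gate 10).
node-20 and node-13 are on, so node-46 fires (Gate 8).
Gate 7: node-46 and node-31 on → node-50 on.
Gate 6: node-31, node-20, and node-50 on → node-9 on.
node-9 is on, so node-41 fires (Gate 3).
node-41 is on, so node-11 fires (Gate 5).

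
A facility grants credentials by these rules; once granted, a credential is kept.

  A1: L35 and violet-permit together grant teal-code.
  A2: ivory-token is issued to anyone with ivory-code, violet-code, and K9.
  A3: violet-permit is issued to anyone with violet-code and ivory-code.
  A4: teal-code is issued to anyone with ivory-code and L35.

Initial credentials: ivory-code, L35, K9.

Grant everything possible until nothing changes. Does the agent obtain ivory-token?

No

ivory-token would need ivory-code, violet-code, and K9 (A2), but violet-code is never granted.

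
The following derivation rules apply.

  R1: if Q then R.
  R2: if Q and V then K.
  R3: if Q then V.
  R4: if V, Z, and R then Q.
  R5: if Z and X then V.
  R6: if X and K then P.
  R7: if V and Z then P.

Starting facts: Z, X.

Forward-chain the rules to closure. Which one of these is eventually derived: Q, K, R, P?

From Z and X, R5 gives V.
From V and Z, R7 gives P.
K would need Q and V (R2), but Q is never established. Q would need V, Z, and R (R4), but R is never established. R would need Q (R1), but Q is never established.

P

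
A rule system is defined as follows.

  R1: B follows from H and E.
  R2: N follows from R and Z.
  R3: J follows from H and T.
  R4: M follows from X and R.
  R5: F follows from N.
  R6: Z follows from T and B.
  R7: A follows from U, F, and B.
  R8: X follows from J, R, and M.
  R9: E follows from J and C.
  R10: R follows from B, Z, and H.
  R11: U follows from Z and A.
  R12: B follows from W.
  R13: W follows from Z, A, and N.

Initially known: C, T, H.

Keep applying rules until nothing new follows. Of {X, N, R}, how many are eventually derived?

From H and T, R3 gives J.
From J and C, R9 gives E.
H and E hold, so B follows (R1).
T and B hold, so Z follows (R6).
B, Z, and H hold, so R follows (R10).
R and Z hold, so N follows (R2).
X would need J, R, and M (R8), but M is never established.
N: reached.
R: reached.
Reached: N and R — 2 of the 3.

2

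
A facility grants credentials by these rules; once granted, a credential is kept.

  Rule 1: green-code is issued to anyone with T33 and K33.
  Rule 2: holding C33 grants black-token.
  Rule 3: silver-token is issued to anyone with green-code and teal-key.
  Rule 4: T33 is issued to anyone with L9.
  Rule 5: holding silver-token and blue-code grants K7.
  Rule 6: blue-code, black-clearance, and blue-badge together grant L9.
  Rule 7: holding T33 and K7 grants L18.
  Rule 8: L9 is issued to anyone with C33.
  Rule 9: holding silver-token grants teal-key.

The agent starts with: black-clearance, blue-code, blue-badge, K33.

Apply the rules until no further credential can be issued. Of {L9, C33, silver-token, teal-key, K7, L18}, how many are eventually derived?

Holding blue-code, black-clearance, and blue-badge grants L9 (Rule 6).
L9: reached.
No rule produces C33, and it is not given.
silver-token would need green-code and teal-key (Rule 3), but teal-key is never granted.
teal-key would need silver-token (Rule 9), but silver-token is never granted.
K7 would need silver-token and blue-code (Rule 5), but silver-token is never granted.
L18 would need T33 and K7 (Rule 7), but K7 is never granted.
Reached: L9 — 1 of the 6.

1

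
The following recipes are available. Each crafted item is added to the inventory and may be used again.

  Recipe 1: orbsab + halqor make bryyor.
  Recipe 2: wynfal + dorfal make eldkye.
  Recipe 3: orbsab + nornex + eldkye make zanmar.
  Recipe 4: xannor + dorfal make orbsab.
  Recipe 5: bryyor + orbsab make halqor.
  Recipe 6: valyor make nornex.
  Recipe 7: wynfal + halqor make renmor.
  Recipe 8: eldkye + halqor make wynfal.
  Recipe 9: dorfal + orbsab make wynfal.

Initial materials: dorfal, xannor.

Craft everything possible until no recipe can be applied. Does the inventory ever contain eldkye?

Yes

Using Recipe 4, xannor and dorfal make orbsab.
dorfal + orbsab → wynfal (Recipe 9).
wynfal + dorfal → eldkye (Recipe 2).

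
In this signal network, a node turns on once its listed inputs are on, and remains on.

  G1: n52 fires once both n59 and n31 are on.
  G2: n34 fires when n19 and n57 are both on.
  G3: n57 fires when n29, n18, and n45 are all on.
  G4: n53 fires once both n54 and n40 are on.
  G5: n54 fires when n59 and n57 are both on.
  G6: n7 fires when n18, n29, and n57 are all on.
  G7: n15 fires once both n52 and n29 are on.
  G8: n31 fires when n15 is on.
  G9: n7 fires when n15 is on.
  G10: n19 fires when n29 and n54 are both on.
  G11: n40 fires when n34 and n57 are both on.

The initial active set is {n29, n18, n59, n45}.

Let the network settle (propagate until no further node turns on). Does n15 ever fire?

No

n15 would need n52 and n29 (G7), but n52 never turns on.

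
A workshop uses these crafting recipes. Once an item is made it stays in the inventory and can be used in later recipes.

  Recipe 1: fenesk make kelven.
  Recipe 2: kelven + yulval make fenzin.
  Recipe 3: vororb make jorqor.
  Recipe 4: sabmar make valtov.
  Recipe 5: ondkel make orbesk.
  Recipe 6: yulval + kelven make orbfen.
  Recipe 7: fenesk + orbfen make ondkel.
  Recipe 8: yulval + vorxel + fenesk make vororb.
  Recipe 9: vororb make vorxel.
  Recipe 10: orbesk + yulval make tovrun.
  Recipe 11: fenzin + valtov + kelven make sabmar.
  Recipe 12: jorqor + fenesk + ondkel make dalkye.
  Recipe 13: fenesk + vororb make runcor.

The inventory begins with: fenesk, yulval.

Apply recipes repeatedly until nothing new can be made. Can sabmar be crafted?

sabmar would need fenzin, valtov, and kelven (Recipe 11), but valtov is never obtained.

No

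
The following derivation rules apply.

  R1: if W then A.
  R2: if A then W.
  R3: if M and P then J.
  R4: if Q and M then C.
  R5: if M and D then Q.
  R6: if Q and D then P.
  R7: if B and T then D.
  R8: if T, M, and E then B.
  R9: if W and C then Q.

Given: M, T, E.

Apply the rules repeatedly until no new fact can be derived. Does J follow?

From T, M, and E, R8 gives B.
B and T hold, so D follows (R7).
M and D hold, so Q follows (R5).
Q and D hold, so P follows (R6).
From M and P, R3 gives J.

Yes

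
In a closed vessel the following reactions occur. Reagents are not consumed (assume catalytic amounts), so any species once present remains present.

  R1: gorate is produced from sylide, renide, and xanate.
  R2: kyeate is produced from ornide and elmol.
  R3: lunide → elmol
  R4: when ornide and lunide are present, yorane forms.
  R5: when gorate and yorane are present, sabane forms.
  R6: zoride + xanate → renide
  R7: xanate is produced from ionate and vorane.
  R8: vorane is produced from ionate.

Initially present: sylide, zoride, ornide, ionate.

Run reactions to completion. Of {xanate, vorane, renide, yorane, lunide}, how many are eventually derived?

ionate present → vorane forms (R8).
ionate and vorane present → xanate forms (R7).
zoride and xanate present → renide forms (R6).
xanate: reached.
vorane: reached.
renide: reached.
yorane would need ornide and lunide (R4), but lunide never forms.
No rule produces lunide, and it is not given.
Reached: xanate, vorane, and renide — 3 of the 5.

3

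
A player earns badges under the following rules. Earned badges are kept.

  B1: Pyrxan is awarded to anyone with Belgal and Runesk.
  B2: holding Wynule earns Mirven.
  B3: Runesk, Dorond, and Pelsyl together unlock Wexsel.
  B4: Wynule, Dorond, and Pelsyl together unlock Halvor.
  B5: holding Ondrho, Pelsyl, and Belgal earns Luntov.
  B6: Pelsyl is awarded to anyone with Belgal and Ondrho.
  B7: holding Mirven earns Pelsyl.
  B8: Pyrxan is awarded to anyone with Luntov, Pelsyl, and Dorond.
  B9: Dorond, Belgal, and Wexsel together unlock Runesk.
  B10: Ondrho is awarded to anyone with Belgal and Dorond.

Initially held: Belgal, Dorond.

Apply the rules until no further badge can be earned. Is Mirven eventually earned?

No

Mirven would need Wynule (B2), but Wynule is never earned.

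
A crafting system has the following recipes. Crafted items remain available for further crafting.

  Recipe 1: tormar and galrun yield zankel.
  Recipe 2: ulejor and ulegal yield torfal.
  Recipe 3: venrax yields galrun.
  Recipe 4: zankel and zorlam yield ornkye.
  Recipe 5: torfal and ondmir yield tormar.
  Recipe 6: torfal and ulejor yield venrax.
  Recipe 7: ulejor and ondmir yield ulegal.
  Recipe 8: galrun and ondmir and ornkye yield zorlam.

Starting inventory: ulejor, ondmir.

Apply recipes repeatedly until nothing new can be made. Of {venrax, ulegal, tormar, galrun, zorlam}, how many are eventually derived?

4

ulejor and ondmir → ulegal (Recipe 7).
ulejor and ulegal → torfal (Recipe 2).
torfal and ondmir → tormar (Recipe 5).
torfal and ulejor → venrax (Recipe 6).
venrax → galrun (Recipe 3).
venrax: reached.
ulegal: reached.
tormar: reached.
galrun: reached.
zorlam would need galrun, ondmir, and ornkye (Recipe 8), but ornkye is never obtained.
Reached: venrax, ulegal, tormar, and galrun — 4 of the 5.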